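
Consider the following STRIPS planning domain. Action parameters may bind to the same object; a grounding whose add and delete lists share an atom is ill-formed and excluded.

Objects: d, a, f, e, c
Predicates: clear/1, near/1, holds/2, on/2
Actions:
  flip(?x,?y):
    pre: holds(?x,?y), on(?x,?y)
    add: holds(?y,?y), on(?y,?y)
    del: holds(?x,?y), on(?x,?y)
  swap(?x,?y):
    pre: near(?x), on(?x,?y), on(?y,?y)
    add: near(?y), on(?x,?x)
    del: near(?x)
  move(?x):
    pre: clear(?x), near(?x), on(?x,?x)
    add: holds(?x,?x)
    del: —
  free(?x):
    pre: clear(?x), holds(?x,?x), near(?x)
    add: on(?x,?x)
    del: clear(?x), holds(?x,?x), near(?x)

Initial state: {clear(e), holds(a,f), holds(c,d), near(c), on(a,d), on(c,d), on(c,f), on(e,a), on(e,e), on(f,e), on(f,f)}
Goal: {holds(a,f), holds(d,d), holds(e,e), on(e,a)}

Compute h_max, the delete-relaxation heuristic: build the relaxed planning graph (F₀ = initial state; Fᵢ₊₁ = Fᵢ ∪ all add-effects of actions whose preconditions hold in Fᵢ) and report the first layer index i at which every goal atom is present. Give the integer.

F0 = init (11 atoms)
F1 = F0 ∪ {holds(d,d), near(f), on(c,c), on(d,d)}  (15 atoms)
F2 = F1 ∪ {near(d), near(e)}  (17 atoms)
F3 = F2 ∪ {holds(e,e)}  (18 atoms)
goal ⊆ F3  ⇒  h_max = 3

3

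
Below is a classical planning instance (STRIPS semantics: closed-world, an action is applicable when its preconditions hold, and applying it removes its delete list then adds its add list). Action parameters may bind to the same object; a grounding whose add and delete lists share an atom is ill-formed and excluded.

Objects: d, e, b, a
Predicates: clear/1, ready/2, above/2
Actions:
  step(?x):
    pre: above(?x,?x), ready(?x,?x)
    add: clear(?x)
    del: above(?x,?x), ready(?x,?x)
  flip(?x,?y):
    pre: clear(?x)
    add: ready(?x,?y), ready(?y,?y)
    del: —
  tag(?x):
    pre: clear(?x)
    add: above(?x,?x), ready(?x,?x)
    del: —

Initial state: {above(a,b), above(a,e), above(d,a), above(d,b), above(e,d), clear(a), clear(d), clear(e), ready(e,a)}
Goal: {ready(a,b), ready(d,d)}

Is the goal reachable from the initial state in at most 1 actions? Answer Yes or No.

1. flip(d,d)  →  {above(a,b), above(a,e), above(d,a), above(d,b), above(e,d), clear(a), clear(d), clear(e), ready(d,d), ready(e,a)}
2. flip(a,b)  →  {above(a,b), above(a,e), above(d,a), above(d,b), above(e,d), clear(a), clear(d), clear(e), ready(a,b), ready(b,b), ready(d,d), ready(e,a)}
optimal plan length = 2; 2 > 1

No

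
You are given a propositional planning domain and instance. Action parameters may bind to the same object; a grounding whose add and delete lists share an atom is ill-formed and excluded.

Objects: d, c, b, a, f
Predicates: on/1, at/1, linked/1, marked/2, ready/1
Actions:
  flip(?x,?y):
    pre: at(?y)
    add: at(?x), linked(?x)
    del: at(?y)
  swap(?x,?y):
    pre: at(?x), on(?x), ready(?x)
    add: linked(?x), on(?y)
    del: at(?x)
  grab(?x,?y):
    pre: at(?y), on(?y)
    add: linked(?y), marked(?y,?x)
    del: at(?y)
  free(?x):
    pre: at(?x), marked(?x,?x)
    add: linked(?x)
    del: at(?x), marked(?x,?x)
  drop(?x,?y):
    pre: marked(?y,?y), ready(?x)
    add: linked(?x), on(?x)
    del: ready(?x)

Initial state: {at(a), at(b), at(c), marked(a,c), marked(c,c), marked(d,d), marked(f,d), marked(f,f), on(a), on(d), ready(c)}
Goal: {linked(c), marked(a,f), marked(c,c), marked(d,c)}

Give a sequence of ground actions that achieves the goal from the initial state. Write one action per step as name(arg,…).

flip(d,c); flip(c,b); grab(c,d); grab(f,a)

1. flip(d,c)  →  {at(a), at(b), at(d), linked(d), marked(a,c), marked(c,c), marked(d,d), marked(f,d), marked(f,f), on(a), on(d), ready(c)}
2. flip(c,b)  →  {at(a), at(c), at(d), linked(c), linked(d), marked(a,c), marked(c,c), marked(d,d), marked(f,d), marked(f,f), on(a), on(d), ready(c)}
3. grab(c,d)  →  {at(a), at(c), linked(c), linked(d), marked(a,c), marked(c,c), marked(d,c), marked(d,d), marked(f,d), marked(f,f), on(a), on(d), ready(c)}
4. grab(f,a)  →  {at(c), linked(a), linked(c), linked(d), marked(a,c), marked(a,f), marked(c,c), marked(d,c), marked(d,d), marked(f,d), marked(f,f), on(a), on(d), ready(c)}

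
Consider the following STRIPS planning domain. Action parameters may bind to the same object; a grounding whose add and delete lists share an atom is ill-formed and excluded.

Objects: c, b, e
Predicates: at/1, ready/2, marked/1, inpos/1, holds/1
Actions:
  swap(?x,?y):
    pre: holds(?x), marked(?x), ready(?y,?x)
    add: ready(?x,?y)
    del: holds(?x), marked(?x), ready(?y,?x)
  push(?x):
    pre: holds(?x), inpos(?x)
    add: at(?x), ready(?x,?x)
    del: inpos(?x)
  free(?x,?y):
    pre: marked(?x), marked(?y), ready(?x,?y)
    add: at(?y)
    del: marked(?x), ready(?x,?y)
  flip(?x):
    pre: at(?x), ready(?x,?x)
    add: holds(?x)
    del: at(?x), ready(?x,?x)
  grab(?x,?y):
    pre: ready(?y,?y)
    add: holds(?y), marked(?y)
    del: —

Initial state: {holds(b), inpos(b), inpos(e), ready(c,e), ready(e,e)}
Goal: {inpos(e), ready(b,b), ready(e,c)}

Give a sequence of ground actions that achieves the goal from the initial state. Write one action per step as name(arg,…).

1. push(b)  →  {at(b), holds(b), inpos(e), ready(b,b), ready(c,e), ready(e,e)}
2. grab(c,e)  →  {at(b), holds(b), holds(e), inpos(e), marked(e), ready(b,b), ready(c,e), ready(e,e)}
3. swap(e,c)  →  {at(b), holds(b), inpos(e), ready(b,b), ready(e,c), ready(e,e)}

push(b); grab(c,e); swap(e,c)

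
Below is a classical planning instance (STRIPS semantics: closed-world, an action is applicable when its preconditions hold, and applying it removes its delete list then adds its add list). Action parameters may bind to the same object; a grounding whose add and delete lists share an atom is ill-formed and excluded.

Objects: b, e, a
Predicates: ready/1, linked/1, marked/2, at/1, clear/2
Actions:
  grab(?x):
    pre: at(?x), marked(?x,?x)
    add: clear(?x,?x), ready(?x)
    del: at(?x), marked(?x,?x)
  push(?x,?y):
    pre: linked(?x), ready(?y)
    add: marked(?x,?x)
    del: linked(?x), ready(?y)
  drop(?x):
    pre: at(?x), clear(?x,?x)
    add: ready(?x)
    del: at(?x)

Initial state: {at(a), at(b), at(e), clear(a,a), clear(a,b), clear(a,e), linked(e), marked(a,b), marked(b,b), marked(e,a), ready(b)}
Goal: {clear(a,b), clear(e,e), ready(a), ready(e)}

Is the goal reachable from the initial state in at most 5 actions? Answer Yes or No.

1. push(e,b)  →  {at(a), at(b), at(e), clear(a,a), clear(a,b), clear(a,e), marked(a,b), marked(b,b), marked(e,a), marked(e,e)}
2. grab(e)  →  {at(a), at(b), clear(a,a), clear(a,b), clear(a,e), clear(e,e), marked(a,b), marked(b,b), marked(e,a), ready(e)}
3. drop(a)  →  {at(b), clear(a,a), clear(a,b), clear(a,e), clear(e,e), marked(a,b), marked(b,b), marked(e,a), ready(a), ready(e)}
optimal plan length = 3; 3 ≤ 5

Yes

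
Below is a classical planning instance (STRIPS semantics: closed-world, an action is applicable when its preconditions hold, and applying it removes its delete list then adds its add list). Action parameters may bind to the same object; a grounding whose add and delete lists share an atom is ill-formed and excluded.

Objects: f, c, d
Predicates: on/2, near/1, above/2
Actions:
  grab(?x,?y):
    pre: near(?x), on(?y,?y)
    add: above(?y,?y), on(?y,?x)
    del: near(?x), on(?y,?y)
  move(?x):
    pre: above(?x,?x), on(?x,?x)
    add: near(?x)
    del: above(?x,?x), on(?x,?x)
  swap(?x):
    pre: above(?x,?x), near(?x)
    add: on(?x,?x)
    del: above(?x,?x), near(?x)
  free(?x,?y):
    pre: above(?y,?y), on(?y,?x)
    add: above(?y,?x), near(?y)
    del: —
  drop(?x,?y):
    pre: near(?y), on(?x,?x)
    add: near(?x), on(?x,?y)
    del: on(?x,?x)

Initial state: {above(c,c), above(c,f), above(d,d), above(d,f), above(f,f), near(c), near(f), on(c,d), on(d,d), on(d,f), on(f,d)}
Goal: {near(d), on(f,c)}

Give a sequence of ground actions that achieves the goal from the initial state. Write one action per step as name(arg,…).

move(d); swap(f); grab(c,f)

1. move(d)  →  {above(c,c), above(c,f), above(d,f), above(f,f), near(c), near(d), near(f), on(c,d), on(d,f), on(f,d)}
2. swap(f)  →  {above(c,c), above(c,f), above(d,f), near(c), near(d), on(c,d), on(d,f), on(f,d), on(f,f)}
3. grab(c,f)  →  {above(c,c), above(c,f), above(d,f), above(f,f), near(d), on(c,d), on(d,f), on(f,c), on(f,d)}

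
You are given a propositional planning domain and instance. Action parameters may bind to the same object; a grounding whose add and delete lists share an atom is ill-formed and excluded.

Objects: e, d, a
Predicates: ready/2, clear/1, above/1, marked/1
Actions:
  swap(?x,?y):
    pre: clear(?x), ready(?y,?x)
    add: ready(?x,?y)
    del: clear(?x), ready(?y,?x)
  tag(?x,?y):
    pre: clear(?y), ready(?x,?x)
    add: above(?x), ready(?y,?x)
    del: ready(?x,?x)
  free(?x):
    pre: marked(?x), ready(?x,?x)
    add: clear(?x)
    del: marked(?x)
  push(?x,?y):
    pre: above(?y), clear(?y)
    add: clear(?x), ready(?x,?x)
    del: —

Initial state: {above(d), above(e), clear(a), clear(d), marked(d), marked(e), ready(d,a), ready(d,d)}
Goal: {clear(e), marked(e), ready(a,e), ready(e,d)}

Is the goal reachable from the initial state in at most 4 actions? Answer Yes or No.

Yes

1. push(e,d)  →  {above(d), above(e), clear(a), clear(d), clear(e), marked(d), marked(e), ready(d,a), ready(d,d), ready(e,e)}
2. tag(e,a)  →  {above(d), above(e), clear(a), clear(d), clear(e), marked(d), marked(e), ready(a,e), ready(d,a), ready(d,d)}
3. tag(d,e)  →  {above(d), above(e), clear(a), clear(d), clear(e), marked(d), marked(e), ready(a,e), ready(d,a), ready(e,d)}
optimal plan length = 3; 3 ≤ 4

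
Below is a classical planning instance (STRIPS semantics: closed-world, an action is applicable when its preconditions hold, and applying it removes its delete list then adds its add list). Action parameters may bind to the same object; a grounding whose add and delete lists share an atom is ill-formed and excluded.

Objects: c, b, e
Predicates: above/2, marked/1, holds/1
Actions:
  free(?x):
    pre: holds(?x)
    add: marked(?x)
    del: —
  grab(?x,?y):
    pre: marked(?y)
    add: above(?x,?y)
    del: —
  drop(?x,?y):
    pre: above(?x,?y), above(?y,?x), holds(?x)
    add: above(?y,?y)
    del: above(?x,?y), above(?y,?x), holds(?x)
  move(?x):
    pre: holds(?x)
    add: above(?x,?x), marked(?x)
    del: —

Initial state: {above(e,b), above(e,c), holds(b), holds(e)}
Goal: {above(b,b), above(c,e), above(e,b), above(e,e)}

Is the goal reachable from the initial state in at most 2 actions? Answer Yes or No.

No

1. move(b)  →  {above(b,b), above(e,b), above(e,c), holds(b), holds(e), marked(b)}
2. move(e)  →  {above(b,b), above(e,b), above(e,c), above(e,e), holds(b), holds(e), marked(b), marked(e)}
3. grab(c,e)  →  {above(b,b), above(c,e), above(e,b), above(e,c), above(e,e), holds(b), holds(e), marked(b), marked(e)}
optimal plan length = 3; 3 > 2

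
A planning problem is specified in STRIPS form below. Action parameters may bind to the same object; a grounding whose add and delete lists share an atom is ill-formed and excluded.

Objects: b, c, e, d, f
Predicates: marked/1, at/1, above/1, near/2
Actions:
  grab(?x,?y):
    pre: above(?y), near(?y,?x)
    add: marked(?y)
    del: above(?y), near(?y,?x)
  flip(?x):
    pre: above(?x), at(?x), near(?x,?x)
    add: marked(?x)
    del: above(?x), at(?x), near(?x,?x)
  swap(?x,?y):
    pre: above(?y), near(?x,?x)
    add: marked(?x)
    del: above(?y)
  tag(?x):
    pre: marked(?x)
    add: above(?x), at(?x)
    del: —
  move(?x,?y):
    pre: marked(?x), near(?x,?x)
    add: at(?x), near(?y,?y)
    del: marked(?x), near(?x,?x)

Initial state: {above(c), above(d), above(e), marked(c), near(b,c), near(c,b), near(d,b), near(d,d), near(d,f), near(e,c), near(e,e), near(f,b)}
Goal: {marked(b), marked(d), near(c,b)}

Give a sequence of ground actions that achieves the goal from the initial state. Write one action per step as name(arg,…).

grab(b,d); grab(c,e); move(e,b); swap(b,c)

1. grab(b,d)  →  {above(c), above(e), marked(c), marked(d), near(b,c), near(c,b), near(d,d), near(d,f), near(e,c), near(e,e), near(f,b)}
2. grab(c,e)  →  {above(c), marked(c), marked(d), marked(e), near(b,c), near(c,b), near(d,d), near(d,f), near(e,e), near(f,b)}
3. move(e,b)  →  {above(c), at(e), marked(c), marked(d), near(b,b), near(b,c), near(c,b), near(d,d), near(d,f), near(f,b)}
4. swap(b,c)  →  {at(e), marked(b), marked(c), marked(d), near(b,b), near(b,c), near(c,b), near(d,d), near(d,f), near(f,b)}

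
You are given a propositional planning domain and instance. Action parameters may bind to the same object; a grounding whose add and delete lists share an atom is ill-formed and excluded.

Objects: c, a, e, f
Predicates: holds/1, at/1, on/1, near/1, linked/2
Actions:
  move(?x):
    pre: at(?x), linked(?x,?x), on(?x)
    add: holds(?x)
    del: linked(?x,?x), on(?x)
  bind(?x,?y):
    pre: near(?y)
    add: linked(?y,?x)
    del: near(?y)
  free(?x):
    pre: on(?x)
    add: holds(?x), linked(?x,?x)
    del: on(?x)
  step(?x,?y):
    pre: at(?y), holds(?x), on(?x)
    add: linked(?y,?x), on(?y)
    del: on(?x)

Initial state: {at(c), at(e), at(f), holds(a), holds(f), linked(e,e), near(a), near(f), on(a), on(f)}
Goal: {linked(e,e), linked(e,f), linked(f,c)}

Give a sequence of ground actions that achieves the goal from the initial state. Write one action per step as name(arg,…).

bind(c,f); step(f,e)

1. bind(c,f)  →  {at(c), at(e), at(f), holds(a), holds(f), linked(e,e), linked(f,c), near(a), on(a), on(f)}
2. step(f,e)  →  {at(c), at(e), at(f), holds(a), holds(f), linked(e,e), linked(e,f), linked(f,c), near(a), on(a), on(e)}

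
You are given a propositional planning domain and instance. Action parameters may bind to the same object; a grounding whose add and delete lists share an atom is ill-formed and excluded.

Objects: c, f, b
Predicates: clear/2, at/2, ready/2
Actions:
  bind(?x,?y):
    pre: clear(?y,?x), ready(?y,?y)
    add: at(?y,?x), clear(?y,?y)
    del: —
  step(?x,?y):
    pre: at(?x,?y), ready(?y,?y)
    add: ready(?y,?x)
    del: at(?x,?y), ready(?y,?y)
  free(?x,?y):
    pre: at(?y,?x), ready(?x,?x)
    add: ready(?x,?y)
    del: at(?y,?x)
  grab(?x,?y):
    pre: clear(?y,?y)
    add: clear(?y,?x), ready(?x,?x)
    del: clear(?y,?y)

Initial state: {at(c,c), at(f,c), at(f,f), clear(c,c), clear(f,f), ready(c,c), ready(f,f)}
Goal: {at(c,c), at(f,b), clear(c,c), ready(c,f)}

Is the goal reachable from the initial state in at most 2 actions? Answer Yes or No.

1. step(f,c)  →  {at(c,c), at(f,f), clear(c,c), clear(f,f), ready(c,f), ready(f,f)}
2. grab(b,f)  →  {at(c,c), at(f,f), clear(c,c), clear(f,b), ready(b,b), ready(c,f), ready(f,f)}
3. bind(b,f)  →  {at(c,c), at(f,b), at(f,f), clear(c,c), clear(f,b), clear(f,f), ready(b,b), ready(c,f), ready(f,f)}
optimal plan length = 3; 3 > 2

No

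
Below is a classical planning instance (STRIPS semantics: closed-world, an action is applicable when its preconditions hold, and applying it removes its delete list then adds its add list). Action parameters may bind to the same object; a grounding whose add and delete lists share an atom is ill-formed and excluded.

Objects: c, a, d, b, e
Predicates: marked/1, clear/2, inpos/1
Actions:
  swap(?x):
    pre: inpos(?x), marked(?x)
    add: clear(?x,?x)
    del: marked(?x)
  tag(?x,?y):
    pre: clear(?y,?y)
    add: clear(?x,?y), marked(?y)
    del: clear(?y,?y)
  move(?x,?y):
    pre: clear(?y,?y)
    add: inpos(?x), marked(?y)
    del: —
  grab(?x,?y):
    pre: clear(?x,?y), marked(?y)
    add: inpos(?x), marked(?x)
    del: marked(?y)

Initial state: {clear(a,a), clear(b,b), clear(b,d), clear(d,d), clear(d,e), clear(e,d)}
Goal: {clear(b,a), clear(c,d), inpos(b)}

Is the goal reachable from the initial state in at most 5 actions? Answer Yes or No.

Yes

1. tag(c,d)  →  {clear(a,a), clear(b,b), clear(b,d), clear(c,d), clear(d,e), clear(e,d), marked(d)}
2. tag(b,a)  →  {clear(b,a), clear(b,b), clear(b,d), clear(c,d), clear(d,e), clear(e,d), marked(a), marked(d)}
3. move(b,b)  →  {clear(b,a), clear(b,b), clear(b,d), clear(c,d), clear(d,e), clear(e,d), inpos(b), marked(a), marked(b), marked(d)}
optimal plan length = 3; 3 ≤ 5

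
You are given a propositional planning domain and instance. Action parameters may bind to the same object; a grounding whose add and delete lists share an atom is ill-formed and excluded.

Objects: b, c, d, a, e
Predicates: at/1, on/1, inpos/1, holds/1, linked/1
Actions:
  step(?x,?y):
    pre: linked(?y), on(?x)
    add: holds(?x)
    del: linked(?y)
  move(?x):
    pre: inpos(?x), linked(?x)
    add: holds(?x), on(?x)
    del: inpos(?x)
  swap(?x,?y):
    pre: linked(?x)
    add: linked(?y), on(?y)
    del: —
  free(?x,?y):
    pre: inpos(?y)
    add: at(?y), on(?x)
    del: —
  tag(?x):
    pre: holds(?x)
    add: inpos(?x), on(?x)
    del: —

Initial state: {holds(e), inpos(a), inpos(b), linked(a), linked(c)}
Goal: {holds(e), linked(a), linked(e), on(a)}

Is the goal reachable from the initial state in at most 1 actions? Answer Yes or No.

1. move(a)  →  {holds(a), holds(e), inpos(b), linked(a), linked(c), on(a)}
2. swap(c,e)  →  {holds(a), holds(e), inpos(b), linked(a), linked(c), linked(e), on(a), on(e)}
optimal plan length = 2; 2 > 1

No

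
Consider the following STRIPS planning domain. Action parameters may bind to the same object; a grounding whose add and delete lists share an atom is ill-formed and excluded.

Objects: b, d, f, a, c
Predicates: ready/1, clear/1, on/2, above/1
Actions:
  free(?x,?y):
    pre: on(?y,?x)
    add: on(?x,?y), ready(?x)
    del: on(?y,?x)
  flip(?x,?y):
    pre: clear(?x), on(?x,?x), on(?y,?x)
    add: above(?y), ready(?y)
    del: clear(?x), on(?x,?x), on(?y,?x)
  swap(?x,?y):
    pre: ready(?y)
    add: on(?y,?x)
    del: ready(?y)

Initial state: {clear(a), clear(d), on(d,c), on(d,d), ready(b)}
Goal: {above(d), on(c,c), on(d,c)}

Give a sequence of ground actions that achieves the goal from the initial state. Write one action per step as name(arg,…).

1. free(c,d)  →  {clear(a), clear(d), on(c,d), on(d,d), ready(b), ready(c)}
2. free(d,c)  →  {clear(a), clear(d), on(d,c), on(d,d), ready(b), ready(c), ready(d)}
3. flip(d,d)  →  {above(d), clear(a), on(d,c), ready(b), ready(c), ready(d)}
4. swap(c,c)  →  {above(d), clear(a), on(c,c), on(d,c), ready(b), ready(d)}

free(c,d); free(d,c); flip(d,d); swap(c,c)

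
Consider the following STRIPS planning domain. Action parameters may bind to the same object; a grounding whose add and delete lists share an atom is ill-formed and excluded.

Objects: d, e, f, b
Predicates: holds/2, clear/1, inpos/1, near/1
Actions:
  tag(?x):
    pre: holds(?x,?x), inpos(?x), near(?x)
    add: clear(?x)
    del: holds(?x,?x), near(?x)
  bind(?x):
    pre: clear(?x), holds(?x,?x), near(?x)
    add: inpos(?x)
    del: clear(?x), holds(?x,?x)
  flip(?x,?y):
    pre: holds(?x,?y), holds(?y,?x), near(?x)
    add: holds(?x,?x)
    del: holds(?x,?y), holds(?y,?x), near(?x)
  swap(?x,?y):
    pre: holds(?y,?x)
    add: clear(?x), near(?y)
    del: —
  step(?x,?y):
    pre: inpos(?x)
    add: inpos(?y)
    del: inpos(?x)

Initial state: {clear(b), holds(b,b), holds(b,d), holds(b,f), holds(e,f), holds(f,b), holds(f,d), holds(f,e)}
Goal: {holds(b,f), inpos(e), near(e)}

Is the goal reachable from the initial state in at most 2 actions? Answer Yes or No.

1. swap(d,b)  →  {clear(b), clear(d), holds(b,b), holds(b,d), holds(b,f), holds(e,f), holds(f,b), holds(f,d), holds(f,e), near(b)}
2. bind(b)  →  {clear(d), holds(b,d), holds(b,f), holds(e,f), holds(f,b), holds(f,d), holds(f,e), inpos(b), near(b)}
3. swap(f,e)  →  {clear(d), clear(f), holds(b,d), holds(b,f), holds(e,f), holds(f,b), holds(f,d), holds(f,e), inpos(b), near(b), near(e)}
4. step(b,e)  →  {clear(d), clear(f), holds(b,d), holds(b,f), holds(e,f), holds(f,b), holds(f,d), holds(f,e), inpos(e), near(b), near(e)}
optimal plan length = 4; 4 > 2

No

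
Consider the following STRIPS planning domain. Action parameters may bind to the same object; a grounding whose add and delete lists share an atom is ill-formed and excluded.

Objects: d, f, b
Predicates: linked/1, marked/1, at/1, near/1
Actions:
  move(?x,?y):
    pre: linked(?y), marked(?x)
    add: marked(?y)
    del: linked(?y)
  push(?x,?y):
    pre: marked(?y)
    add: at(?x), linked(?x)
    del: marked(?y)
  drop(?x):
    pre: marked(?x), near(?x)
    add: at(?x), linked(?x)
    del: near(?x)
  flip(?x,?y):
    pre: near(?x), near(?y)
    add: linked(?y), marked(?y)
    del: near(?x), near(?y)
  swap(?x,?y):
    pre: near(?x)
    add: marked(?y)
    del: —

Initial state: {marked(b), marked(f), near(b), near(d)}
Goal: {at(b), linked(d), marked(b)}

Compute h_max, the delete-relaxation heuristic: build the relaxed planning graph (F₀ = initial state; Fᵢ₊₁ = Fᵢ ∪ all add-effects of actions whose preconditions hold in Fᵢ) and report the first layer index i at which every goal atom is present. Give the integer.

1

F0 = init (4 atoms)
F1 = F0 ∪ {at(b), at(d), at(f), linked(b), linked(d), linked(f), marked(d)}  (11 atoms)
goal ⊆ F1  ⇒  h_max = 1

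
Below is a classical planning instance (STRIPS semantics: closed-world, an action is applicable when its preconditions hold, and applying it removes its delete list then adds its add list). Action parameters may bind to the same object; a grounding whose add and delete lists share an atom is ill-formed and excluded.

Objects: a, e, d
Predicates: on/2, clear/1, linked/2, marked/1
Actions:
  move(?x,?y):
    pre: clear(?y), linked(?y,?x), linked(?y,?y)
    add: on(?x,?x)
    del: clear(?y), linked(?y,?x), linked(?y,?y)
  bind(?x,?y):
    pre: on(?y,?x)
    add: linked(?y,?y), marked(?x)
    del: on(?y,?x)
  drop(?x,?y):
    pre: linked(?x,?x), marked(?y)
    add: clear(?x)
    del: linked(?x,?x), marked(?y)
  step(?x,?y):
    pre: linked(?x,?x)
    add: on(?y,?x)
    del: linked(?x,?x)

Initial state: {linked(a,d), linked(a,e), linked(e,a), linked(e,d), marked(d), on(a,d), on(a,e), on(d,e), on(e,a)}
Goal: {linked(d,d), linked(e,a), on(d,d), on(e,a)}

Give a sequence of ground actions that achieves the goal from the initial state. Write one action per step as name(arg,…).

1. bind(e,a)  →  {linked(a,a), linked(a,d), linked(a,e), linked(e,a), linked(e,d), marked(d), marked(e), on(a,d), on(d,e), on(e,a)}
2. bind(e,d)  →  {linked(a,a), linked(a,d), linked(a,e), linked(d,d), linked(e,a), linked(e,d), marked(d), marked(e), on(a,d), on(e,a)}
3. drop(a,e)  →  {clear(a), linked(a,d), linked(a,e), linked(d,d), linked(e,a), linked(e,d), marked(d), on(a,d), on(e,a)}
4. bind(d,a)  →  {clear(a), linked(a,a), linked(a,d), linked(a,e), linked(d,d), linked(e,a), linked(e,d), marked(d), on(e,a)}
5. move(d,a)  →  {linked(a,e), linked(d,d), linked(e,a), linked(e,d), marked(d), on(d,d), on(e,a)}

bind(e,a); bind(e,d); drop(a,e); bind(d,a); move(d,a)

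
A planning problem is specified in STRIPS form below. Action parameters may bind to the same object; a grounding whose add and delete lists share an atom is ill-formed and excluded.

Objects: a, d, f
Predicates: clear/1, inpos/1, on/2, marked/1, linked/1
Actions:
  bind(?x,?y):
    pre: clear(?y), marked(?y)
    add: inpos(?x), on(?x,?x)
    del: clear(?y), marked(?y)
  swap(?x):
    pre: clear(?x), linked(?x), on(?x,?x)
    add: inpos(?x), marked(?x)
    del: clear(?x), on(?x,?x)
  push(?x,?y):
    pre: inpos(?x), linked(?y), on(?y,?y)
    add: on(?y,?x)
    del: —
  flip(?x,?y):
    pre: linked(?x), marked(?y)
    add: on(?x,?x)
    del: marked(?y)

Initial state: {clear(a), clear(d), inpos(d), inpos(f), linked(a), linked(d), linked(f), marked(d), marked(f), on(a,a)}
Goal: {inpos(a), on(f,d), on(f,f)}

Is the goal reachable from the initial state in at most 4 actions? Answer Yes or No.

1. bind(a,d)  →  {clear(a), inpos(a), inpos(d), inpos(f), linked(a), linked(d), linked(f), marked(f), on(a,a)}
2. flip(f,f)  →  {clear(a), inpos(a), inpos(d), inpos(f), linked(a), linked(d), linked(f), on(a,a), on(f,f)}
3. push(d,f)  →  {clear(a), inpos(a), inpos(d), inpos(f), linked(a), linked(d), linked(f), on(a,a), on(f,d), on(f,f)}
optimal plan length = 3; 3 ≤ 4

Yes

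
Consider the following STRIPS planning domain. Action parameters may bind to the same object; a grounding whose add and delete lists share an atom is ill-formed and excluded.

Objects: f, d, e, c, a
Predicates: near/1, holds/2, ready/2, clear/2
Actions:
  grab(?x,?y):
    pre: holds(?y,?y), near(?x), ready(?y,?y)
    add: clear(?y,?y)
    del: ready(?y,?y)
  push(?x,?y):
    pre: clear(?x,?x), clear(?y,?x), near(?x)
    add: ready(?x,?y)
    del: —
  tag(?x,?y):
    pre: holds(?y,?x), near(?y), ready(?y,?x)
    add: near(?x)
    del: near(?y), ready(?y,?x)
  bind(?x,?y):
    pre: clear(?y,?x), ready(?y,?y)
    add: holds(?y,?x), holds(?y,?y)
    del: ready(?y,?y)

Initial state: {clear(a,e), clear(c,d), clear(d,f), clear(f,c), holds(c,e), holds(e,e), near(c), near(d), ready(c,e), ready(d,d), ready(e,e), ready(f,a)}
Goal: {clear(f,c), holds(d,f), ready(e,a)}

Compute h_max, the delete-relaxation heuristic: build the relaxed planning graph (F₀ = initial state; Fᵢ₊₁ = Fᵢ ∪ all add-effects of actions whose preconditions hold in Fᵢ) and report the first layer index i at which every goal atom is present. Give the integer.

F0 = init (12 atoms)
F1 = F0 ∪ {clear(e,e), holds(d,d), holds(d,f), near(e)}  (16 atoms)
F2 = F1 ∪ {clear(d,d), ready(e,a)}  (18 atoms)
goal ⊆ F2  ⇒  h_max = 2

2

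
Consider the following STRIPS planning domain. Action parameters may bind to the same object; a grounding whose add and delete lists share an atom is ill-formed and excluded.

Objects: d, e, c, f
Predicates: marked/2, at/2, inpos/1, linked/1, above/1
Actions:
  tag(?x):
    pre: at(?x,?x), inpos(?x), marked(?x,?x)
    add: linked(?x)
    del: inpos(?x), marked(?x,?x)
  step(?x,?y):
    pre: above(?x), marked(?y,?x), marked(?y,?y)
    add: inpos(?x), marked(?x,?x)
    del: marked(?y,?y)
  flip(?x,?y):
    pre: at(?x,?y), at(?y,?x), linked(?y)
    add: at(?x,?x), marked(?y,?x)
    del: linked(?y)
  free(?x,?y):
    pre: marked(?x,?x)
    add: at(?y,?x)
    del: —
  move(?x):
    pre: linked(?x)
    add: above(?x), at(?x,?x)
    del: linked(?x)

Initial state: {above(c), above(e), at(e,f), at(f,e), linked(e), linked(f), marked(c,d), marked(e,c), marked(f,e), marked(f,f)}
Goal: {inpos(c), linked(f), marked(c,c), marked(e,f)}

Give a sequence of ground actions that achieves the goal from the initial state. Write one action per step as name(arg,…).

1. step(e,f)  →  {above(c), above(e), at(e,f), at(f,e), inpos(e), linked(e), linked(f), marked(c,d), marked(e,c), marked(e,e), marked(f,e)}
2. step(c,e)  →  {above(c), above(e), at(e,f), at(f,e), inpos(c), inpos(e), linked(e), linked(f), marked(c,c), marked(c,d), marked(e,c), marked(f,e)}
3. flip(f,e)  →  {above(c), above(e), at(e,f), at(f,e), at(f,f), inpos(c), inpos(e), linked(f), marked(c,c), marked(c,d), marked(e,c), marked(e,f), marked(f,e)}

step(e,f); step(c,e); flip(f,e)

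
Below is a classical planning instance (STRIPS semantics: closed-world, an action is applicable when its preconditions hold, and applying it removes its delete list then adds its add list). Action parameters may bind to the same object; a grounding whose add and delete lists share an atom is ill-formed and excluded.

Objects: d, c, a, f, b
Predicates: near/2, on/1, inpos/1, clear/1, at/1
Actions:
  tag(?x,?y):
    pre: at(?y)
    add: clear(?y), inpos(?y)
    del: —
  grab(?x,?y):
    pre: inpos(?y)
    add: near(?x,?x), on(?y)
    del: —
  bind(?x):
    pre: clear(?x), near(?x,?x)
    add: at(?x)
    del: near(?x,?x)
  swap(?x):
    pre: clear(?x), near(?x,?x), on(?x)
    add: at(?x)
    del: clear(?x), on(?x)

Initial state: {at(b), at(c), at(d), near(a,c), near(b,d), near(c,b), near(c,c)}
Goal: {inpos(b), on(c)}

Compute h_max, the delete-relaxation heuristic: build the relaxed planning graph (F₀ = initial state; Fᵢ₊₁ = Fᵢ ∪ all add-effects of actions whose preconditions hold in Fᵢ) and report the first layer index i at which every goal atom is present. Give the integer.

F0 = init (7 atoms)
F1 = F0 ∪ {clear(b), clear(c), clear(d), inpos(b), inpos(c), inpos(d)}  (13 atoms)
F2 = F1 ∪ {near(a,a), near(b,b), near(d,d), near(f,f), on(b), on(c), on(d)}  (20 atoms)
goal ⊆ F2  ⇒  h_max = 2

2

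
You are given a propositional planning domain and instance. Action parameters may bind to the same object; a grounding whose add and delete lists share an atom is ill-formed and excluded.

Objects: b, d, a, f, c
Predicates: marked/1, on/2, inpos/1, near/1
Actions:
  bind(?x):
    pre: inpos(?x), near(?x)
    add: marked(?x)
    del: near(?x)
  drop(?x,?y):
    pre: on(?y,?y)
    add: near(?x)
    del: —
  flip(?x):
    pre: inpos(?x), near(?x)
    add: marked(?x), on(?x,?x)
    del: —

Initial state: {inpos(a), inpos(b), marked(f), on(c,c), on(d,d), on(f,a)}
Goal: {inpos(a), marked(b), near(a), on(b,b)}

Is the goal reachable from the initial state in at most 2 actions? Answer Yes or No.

1. drop(b,d)  →  {inpos(a), inpos(b), marked(f), near(b), on(c,c), on(d,d), on(f,a)}
2. drop(a,d)  →  {inpos(a), inpos(b), marked(f), near(a), near(b), on(c,c), on(d,d), on(f,a)}
3. flip(b)  →  {inpos(a), inpos(b), marked(b), marked(f), near(a), near(b), on(b,b), on(c,c), on(d,d), on(f,a)}
optimal plan length = 3; 3 > 2

No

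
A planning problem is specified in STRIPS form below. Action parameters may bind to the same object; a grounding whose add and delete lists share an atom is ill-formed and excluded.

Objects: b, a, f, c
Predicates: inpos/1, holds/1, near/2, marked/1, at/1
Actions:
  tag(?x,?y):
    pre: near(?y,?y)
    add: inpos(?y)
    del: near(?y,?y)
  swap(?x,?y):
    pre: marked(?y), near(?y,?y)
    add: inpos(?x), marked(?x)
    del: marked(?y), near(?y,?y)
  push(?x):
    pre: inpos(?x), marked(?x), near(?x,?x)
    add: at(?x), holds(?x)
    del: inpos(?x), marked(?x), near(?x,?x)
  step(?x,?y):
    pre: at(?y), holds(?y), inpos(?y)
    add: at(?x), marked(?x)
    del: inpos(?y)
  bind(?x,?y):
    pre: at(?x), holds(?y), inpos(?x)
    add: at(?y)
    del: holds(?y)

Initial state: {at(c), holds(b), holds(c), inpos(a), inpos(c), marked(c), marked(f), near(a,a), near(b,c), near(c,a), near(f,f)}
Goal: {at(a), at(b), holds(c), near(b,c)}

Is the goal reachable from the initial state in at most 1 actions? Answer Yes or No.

1. step(a,c)  →  {at(a), at(c), holds(b), holds(c), inpos(a), marked(a), marked(c), marked(f), near(a,a), near(b,c), near(c,a), near(f,f)}
2. bind(a,b)  →  {at(a), at(b), at(c), holds(c), inpos(a), marked(a), marked(c), marked(f), near(a,a), near(b,c), near(c,a), near(f,f)}
optimal plan length = 2; 2 > 1

No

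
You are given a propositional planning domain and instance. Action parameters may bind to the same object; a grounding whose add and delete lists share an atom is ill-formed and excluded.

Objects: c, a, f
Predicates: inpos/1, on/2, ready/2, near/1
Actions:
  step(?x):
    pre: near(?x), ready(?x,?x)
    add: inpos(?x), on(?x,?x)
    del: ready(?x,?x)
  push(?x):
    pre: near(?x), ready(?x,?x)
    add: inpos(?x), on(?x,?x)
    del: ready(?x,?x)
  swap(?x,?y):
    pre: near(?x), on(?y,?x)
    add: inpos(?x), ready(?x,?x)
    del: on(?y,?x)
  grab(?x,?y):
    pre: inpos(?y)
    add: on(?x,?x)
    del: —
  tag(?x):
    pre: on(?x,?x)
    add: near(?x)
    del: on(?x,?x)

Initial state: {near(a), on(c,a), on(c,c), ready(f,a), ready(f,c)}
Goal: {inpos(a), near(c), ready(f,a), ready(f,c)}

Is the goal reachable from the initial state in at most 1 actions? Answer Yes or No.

No

1. swap(a,c)  →  {inpos(a), near(a), on(c,c), ready(a,a), ready(f,a), ready(f,c)}
2. tag(c)  →  {inpos(a), near(a), near(c), ready(a,a), ready(f,a), ready(f,c)}
optimal plan length = 2; 2 > 1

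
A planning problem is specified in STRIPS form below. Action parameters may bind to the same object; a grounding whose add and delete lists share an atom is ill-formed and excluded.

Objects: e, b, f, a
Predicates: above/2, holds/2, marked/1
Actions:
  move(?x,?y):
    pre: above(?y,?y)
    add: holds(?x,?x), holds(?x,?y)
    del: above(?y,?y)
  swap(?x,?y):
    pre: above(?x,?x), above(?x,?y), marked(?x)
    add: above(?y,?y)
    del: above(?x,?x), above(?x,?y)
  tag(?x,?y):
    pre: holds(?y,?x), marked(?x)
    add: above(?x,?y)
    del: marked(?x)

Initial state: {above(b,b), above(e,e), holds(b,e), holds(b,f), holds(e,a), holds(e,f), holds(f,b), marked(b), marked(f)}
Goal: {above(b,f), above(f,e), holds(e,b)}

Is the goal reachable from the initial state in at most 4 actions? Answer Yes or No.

Yes

1. move(e,b)  →  {above(e,e), holds(b,e), holds(b,f), holds(e,a), holds(e,b), holds(e,e), holds(e,f), holds(f,b), marked(b), marked(f)}
2. tag(b,f)  →  {above(b,f), above(e,e), holds(b,e), holds(b,f), holds(e,a), holds(e,b), holds(e,e), holds(e,f), holds(f,b), marked(f)}
3. tag(f,e)  →  {above(b,f), above(e,e), above(f,e), holds(b,e), holds(b,f), holds(e,a), holds(e,b), holds(e,e), holds(e,f), holds(f,b)}
optimal plan length = 3; 3 ≤ 4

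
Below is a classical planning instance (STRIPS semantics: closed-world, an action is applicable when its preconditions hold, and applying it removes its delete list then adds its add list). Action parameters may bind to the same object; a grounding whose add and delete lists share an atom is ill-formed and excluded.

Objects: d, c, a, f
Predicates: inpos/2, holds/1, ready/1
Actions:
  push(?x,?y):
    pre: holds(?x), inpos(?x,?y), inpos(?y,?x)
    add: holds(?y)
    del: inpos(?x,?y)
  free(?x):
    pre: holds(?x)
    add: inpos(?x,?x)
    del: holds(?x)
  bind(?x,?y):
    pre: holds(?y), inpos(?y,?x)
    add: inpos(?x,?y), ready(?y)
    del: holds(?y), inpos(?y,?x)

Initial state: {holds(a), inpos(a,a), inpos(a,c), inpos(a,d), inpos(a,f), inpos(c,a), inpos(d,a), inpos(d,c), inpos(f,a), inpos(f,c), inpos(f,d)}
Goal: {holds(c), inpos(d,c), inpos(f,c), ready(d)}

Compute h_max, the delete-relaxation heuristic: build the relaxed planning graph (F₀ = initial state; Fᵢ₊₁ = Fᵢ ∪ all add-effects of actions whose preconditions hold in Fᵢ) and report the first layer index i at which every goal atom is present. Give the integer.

F0 = init (11 atoms)
F1 = F0 ∪ {holds(c), holds(d), holds(f), ready(a)}  (15 atoms)
F2 = F1 ∪ {inpos(c,c), inpos(c,d), inpos(c,f), inpos(d,d), inpos(d,f), inpos(f,f), ready(c), ready(d), ready(f)}  (24 atoms)
goal ⊆ F2  ⇒  h_max = 2

2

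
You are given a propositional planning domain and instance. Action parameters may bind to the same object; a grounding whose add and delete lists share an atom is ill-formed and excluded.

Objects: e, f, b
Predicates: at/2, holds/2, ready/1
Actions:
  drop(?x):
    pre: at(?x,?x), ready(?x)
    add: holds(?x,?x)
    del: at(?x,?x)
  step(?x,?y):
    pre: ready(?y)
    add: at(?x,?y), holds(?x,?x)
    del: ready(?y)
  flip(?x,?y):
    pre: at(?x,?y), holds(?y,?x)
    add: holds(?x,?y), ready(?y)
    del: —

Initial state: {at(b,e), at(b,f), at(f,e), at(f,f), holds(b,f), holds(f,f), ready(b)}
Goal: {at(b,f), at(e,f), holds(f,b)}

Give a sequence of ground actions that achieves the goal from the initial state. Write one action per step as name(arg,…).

step(f,b); flip(f,f); step(e,f); flip(f,b)

1. step(f,b)  →  {at(b,e), at(b,f), at(f,b), at(f,e), at(f,f), holds(b,f), holds(f,f)}
2. flip(f,f)  →  {at(b,e), at(b,f), at(f,b), at(f,e), at(f,f), holds(b,f), holds(f,f), ready(f)}
3. step(e,f)  →  {at(b,e), at(b,f), at(e,f), at(f,b), at(f,e), at(f,f), holds(b,f), holds(e,e), holds(f,f)}
4. flip(f,b)  →  {at(b,e), at(b,f), at(e,f), at(f,b), at(f,e), at(f,f), holds(b,f), holds(e,e), holds(f,b), holds(f,f), ready(b)}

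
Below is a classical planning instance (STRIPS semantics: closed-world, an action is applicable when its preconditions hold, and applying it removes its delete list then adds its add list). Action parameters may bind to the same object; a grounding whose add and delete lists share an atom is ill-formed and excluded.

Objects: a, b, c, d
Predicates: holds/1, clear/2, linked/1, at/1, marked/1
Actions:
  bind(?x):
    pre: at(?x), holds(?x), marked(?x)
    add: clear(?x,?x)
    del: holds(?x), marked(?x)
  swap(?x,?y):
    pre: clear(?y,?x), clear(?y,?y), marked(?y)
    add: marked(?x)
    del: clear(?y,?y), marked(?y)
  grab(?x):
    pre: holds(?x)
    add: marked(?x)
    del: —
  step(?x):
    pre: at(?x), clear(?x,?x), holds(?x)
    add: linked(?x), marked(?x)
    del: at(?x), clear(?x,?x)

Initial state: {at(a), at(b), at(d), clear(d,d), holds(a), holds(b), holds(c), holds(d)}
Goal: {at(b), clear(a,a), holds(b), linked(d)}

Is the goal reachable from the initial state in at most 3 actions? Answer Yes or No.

1. grab(a)  →  {at(a), at(b), at(d), clear(d,d), holds(a), holds(b), holds(c), holds(d), marked(a)}
2. bind(a)  →  {at(a), at(b), at(d), clear(a,a), clear(d,d), holds(b), holds(c), holds(d)}
3. step(d)  →  {at(a), at(b), clear(a,a), holds(b), holds(c), holds(d), linked(d), marked(d)}
optimal plan length = 3; 3 ≤ 3

Yes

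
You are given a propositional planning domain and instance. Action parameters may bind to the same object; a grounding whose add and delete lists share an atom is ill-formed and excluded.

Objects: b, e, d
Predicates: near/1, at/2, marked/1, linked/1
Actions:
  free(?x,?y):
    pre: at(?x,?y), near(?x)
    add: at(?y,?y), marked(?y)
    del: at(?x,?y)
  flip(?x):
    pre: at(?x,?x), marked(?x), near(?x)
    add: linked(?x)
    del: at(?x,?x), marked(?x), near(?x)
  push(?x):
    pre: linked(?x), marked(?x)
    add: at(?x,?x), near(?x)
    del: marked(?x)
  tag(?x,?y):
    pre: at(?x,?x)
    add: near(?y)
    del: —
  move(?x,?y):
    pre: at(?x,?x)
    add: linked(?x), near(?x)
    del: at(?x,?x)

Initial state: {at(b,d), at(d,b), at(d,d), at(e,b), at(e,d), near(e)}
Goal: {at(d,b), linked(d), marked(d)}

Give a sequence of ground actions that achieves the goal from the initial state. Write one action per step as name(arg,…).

1. free(e,d)  →  {at(b,d), at(d,b), at(d,d), at(e,b), marked(d), near(e)}
2. move(d,b)  →  {at(b,d), at(d,b), at(e,b), linked(d), marked(d), near(d), near(e)}

free(e,d); move(d,b)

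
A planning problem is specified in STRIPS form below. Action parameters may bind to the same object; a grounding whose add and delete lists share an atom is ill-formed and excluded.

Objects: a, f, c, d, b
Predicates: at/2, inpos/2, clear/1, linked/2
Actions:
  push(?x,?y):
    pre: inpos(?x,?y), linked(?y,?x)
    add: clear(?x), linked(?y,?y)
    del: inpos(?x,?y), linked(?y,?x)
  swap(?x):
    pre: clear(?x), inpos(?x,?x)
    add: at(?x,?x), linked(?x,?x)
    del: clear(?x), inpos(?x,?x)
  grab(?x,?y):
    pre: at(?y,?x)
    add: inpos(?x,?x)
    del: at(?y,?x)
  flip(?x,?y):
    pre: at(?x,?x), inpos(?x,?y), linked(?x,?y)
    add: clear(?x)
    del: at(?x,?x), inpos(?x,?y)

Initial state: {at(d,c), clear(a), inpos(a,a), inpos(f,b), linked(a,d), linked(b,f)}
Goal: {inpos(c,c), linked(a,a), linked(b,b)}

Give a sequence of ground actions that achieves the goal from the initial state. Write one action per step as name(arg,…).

push(f,b); swap(a); grab(c,d)

1. push(f,b)  →  {at(d,c), clear(a), clear(f), inpos(a,a), linked(a,d), linked(b,b)}
2. swap(a)  →  {at(a,a), at(d,c), clear(f), linked(a,a), linked(a,d), linked(b,b)}
3. grab(c,d)  →  {at(a,a), clear(f), inpos(c,c), linked(a,a), linked(a,d), linked(b,b)}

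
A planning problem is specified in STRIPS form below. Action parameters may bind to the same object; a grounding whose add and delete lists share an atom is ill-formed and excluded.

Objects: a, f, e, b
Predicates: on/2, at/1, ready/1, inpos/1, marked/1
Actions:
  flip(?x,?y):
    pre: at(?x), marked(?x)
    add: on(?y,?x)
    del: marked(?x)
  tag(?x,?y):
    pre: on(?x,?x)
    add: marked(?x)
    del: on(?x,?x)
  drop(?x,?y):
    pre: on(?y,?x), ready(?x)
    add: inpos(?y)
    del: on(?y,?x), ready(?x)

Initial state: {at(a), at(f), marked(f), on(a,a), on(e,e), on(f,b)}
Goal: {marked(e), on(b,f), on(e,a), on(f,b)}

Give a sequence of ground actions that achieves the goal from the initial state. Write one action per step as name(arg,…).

flip(f,b); tag(a,a); flip(a,e); tag(e,a)

1. flip(f,b)  →  {at(a), at(f), on(a,a), on(b,f), on(e,e), on(f,b)}
2. tag(a,a)  →  {at(a), at(f), marked(a), on(b,f), on(e,e), on(f,b)}
3. flip(a,e)  →  {at(a), at(f), on(b,f), on(e,a), on(e,e), on(f,b)}
4. tag(e,a)  →  {at(a), at(f), marked(e), on(b,f), on(e,a), on(f,b)}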